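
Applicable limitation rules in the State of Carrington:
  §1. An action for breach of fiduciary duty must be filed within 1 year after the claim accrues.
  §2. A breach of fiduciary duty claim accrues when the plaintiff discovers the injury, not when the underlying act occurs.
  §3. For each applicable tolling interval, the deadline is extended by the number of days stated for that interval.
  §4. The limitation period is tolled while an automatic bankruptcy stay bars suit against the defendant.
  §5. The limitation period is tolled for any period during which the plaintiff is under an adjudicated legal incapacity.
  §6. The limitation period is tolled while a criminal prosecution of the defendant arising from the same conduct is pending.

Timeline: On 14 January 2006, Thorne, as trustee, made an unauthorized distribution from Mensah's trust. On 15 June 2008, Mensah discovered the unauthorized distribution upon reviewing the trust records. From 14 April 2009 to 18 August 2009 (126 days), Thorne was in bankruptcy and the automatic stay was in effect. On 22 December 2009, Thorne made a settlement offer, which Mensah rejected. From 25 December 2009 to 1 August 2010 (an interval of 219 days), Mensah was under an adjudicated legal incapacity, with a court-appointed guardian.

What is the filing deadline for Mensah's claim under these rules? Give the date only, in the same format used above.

19 October 2009

Accrual is tied to discovery, so the period began on 15 June 2008 rather than on 14 January 2006 when the act occurred.
Adding the 1 year base period to 15 June 2008 gives a deadline of 15 June 2009, before any tolling.
The period was tolled for 126 days by the automatic bankruptcy stay (14 April 2009 to 18 August 2009), pushing the deadline to 19 October 2009.
The plaintiff's legal incapacity starting 25 December 2009 came too late — the period had run on 19 October 2009 — and so does not extend the deadline.
Nothing else in the chronology tolls or restarts the period.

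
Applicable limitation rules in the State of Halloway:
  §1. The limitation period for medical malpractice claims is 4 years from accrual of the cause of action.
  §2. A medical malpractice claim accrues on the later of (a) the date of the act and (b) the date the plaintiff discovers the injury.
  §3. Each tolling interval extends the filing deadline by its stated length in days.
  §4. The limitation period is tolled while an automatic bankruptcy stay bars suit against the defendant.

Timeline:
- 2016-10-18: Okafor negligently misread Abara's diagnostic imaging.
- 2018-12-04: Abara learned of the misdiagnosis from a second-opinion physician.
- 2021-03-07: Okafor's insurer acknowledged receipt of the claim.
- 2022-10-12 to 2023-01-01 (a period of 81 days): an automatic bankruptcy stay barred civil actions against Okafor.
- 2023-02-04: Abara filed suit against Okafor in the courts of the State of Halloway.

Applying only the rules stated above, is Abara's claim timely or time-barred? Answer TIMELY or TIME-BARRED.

The claim accrued on 2018-12-04 — the later of the 2016-10-18 act and the 2018-12-04 discovery.
Adding the 4 years base period to 2018-12-04 gives a deadline of 2022-12-04, before any tolling.
Because the automatic bankruptcy stay ran from 2022-10-12 to 2023-01-01, the deadline is extended by 81 days to 2023-02-23.
Nothing else in the chronology tolls or restarts the period.
The 2023-02-04 filing precedes the 2023-02-23 deadline; the claim is timely.

TIMELY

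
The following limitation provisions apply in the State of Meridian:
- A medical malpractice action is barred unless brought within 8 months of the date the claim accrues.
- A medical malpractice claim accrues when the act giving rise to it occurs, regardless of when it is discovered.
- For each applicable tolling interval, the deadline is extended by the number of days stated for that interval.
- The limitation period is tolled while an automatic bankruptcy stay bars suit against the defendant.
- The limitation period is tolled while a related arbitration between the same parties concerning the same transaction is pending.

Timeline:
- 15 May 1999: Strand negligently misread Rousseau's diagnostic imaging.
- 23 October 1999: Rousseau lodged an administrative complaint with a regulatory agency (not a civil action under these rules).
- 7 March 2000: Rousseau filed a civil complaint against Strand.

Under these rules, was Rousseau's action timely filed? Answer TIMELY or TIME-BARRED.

TIME-BARRED

The limitation period began to run on 15 May 1999.
8 months from 15 May 1999 is 15 January 2000.
Nothing else in the chronology tolls or restarts the period.
The 7 March 2000 filing falls after the 15 January 2000 deadline; the claim is time-barred.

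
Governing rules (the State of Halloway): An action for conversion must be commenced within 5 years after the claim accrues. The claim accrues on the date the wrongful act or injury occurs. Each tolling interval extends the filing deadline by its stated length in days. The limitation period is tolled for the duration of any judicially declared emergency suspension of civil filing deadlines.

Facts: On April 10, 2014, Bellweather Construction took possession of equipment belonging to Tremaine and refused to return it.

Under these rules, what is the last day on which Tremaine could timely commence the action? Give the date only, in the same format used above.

April 10, 2019

The claim accrued on April 10, 2014, the date of the act.
Adding the 5 years base period to April 10, 2014 gives a deadline of April 10, 2019, before any tolling.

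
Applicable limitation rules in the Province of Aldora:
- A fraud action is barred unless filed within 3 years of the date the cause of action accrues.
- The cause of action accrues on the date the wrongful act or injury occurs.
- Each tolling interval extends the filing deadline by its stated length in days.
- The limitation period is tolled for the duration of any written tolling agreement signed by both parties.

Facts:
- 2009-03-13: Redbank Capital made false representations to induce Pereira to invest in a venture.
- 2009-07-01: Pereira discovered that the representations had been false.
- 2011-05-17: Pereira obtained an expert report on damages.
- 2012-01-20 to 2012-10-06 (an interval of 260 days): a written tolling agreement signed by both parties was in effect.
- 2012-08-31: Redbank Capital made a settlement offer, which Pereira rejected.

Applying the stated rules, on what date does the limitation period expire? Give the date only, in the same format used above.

2012-11-28

The claim accrued on 2009-03-13, when the wrongful act occurred; under the stated occurrence rule the 2009-07-01 discovery does not delay accrual.
3 years from 2009-03-13 is 2012-03-13.
The period was tolled for 260 days by the written tolling agreement (2012-01-20 to 2012-10-06), pushing the deadline to 2012-11-28.
The other events in the timeline have no effect on the limitation period under the stated rules.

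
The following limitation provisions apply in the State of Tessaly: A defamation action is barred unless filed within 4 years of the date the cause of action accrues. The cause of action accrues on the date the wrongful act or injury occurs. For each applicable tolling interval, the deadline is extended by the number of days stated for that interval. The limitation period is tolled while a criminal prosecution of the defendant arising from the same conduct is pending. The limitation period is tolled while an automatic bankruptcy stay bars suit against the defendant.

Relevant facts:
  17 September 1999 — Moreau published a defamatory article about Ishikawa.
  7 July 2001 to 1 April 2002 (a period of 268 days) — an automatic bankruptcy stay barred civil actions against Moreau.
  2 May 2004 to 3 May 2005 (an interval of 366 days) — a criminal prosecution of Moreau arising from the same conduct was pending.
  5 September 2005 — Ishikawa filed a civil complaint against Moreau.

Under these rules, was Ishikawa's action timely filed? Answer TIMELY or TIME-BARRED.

TIME-BARRED

The limitation period began to run on 17 September 1999.
4 years from 17 September 1999 is 17 September 2003.
The period was tolled for 268 days by the automatic bankruptcy stay (7 July 2001 to 1 April 2002), pushing the deadline to 11 June 2004.
Because the pending criminal prosecution ran from 2 May 2004 to 3 May 2005, the deadline is extended by 366 days to 12 June 2005.
Ishikawa filed on 5 September 2005, after the 12 June 2005 deadline, so the action is time-barred.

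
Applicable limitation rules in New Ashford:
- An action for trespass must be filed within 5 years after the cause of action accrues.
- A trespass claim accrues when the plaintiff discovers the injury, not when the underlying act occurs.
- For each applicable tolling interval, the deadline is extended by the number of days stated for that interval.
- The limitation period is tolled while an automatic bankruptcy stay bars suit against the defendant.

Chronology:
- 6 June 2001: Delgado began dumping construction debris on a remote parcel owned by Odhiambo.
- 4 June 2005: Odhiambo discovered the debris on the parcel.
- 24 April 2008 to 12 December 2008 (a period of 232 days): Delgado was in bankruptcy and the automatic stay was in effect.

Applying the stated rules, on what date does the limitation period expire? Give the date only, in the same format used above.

22 January 2011

Accrual is tied to discovery, so the period began on 4 June 2005 rather than on 6 June 2001 when the act occurred.
5 years from 4 June 2005 is 4 June 2010.
The period was tolled for 232 days by the automatic bankruptcy stay (24 April 2008 to 12 December 2008), pushing the deadline to 22 January 2011.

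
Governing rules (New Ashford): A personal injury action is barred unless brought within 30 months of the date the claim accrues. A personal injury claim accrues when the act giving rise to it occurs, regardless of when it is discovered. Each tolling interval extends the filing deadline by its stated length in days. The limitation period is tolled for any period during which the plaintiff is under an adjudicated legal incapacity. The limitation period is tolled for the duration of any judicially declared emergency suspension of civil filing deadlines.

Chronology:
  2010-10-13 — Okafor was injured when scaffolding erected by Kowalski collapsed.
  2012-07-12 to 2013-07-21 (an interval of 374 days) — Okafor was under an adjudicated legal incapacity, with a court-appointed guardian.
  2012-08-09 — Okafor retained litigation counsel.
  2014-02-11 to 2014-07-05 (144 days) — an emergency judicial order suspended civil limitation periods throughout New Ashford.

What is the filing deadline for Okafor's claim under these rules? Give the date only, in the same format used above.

2014-09-13

The limitation period began to run on 2010-10-13.
The untolled deadline — 30 months after 2010-10-13 — is 2013-04-13.
The period was tolled for 374 days by the plaintiff's legal incapacity (2012-07-12 to 2013-07-21), pushing the deadline to 2014-04-22.
The period was tolled for 144 days by the emergency suspension of filing deadlines (2014-02-11 to 2014-07-05), pushing the deadline to 2014-09-13.
The other events in the timeline have no effect on the limitation period under the stated rules.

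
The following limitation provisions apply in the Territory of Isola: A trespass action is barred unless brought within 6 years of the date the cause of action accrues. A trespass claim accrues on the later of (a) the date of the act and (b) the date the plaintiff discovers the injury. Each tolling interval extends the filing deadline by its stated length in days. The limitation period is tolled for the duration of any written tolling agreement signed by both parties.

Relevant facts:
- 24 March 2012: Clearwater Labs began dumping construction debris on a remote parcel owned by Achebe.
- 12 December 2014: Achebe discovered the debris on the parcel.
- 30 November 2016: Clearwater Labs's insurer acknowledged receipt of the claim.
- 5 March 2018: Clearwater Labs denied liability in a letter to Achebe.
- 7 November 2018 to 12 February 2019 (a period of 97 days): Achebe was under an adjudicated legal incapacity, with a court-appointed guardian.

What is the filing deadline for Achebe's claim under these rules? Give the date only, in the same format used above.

Because discovery on 12 December 2014 post-dates the 24 March 2012 act, accrual under the later-of rule falls on 12 December 2014.
The untolled deadline — 6 years after 12 December 2014 — is 12 December 2020.
The plaintiff's legal incapacity from 7 November 2018 to 12 February 2019 does not toll the period, because no stated rule makes the plaintiff's incapacity a tolling event.
None of the other events listed affects the running of the period under the stated rules.

12 December 2020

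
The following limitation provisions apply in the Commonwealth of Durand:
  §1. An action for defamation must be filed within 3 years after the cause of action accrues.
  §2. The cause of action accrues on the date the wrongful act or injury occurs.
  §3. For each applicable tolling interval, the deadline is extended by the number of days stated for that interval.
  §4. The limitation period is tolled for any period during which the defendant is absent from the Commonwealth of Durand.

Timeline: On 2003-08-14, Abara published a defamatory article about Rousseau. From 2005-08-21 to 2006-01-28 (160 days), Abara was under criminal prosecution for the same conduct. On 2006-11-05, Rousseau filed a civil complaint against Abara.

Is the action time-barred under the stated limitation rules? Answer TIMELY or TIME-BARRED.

TIME-BARRED

The cause of action accrued on 2003-08-14, the date of the act.
3 years from 2003-08-14 is 2006-08-14.
Although a criminal prosecution ran from 2005-08-21 to 2006-01-28, the stated rules do not make that a tolling event, so it is disregarded.
Rousseau filed on 2006-11-05, after the 2006-08-14 deadline, so the action is time-barred.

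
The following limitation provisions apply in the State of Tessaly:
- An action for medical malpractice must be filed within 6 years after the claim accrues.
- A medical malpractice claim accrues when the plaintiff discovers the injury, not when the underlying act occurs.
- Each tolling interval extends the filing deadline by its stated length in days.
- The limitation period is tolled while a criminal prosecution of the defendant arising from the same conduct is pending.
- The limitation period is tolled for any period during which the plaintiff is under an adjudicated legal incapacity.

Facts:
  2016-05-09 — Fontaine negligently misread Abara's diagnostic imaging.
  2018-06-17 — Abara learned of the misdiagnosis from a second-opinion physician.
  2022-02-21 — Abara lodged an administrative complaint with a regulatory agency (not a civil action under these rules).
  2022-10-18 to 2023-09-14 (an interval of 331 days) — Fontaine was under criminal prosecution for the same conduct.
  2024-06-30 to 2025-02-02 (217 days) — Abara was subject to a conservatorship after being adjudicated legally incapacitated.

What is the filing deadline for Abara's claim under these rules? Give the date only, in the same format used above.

The claim did not accrue until Abara discovered the injury on 2018-06-17; the 2016-05-09 act date does not start the clock under the stated rule.
Adding the 6 years base period to 2018-06-17 gives a deadline of 2024-06-17, before any tolling.
Because the pending criminal prosecution ran from 2022-10-18 to 2023-09-14, the deadline is extended by 331 days to 2025-05-14.
Because the plaintiff's legal incapacity ran from 2024-06-30 to 2025-02-02, the deadline is extended by 217 days to 2025-12-17.
Nothing else in the chronology tolls or restarts the period.

2025-12-17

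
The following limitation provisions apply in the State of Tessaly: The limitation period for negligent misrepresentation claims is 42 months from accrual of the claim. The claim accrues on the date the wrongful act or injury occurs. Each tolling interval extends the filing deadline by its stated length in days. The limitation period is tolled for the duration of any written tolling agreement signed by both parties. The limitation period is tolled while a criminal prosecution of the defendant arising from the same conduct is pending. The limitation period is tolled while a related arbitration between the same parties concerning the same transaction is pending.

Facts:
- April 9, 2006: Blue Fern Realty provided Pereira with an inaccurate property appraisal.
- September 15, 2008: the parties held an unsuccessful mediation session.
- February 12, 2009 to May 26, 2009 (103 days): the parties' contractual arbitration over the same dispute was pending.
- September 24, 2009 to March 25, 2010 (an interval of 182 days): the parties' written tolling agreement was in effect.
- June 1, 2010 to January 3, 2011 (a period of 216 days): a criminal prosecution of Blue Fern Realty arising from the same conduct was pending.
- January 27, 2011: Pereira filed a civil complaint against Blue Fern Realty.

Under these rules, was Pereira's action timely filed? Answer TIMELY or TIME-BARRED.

The claim accrued on April 9, 2006, when the wrongful act occurred.
The untolled deadline — 42 months after April 9, 2006 — is October 9, 2009.
The pending related arbitration from February 12, 2009 to May 26, 2009 tolled the period for 103 days, extending the deadline to January 20, 2010.
The written tolling agreement from September 24, 2009 to March 25, 2010 tolled the period for 182 days, extending the deadline to July 21, 2010.
The period was tolled for 216 days by the pending criminal prosecution (June 1, 2010 to January 3, 2011), pushing the deadline to February 22, 2011.
The other events in the timeline have no effect on the limitation period under the stated rules.
Filing on January 27, 2011 beat the February 22, 2011 deadline — the action is timely.

TIMELY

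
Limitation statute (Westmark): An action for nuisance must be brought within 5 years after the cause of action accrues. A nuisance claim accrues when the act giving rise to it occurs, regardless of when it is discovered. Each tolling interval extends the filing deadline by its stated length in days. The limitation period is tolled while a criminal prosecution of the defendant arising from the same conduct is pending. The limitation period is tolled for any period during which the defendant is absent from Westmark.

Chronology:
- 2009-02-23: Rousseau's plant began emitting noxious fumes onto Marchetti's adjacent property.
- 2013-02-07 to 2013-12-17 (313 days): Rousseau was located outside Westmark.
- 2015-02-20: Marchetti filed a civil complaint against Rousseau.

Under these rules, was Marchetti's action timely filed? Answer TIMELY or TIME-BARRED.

TIME-BARRED

The limitation period began to run on 2009-02-23.
The untolled deadline — 5 years after 2009-02-23 — is 2014-02-23.
The period was tolled for 313 days by the defendant's absence from the jurisdiction (2013-02-07 to 2013-12-17), pushing the deadline to 2015-01-02.
Filing on 2015-02-20 missed the 2015-01-02 deadline — the action is time-barred.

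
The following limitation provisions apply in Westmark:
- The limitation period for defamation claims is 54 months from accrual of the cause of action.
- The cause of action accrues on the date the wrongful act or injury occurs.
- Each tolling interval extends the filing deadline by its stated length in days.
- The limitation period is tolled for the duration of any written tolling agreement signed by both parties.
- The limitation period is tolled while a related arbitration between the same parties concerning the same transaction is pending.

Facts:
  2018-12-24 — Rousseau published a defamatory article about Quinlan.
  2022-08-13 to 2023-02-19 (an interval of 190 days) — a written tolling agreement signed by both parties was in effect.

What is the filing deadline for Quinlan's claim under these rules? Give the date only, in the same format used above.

2023-12-31

The limitation period began to run on 2018-12-24.
The untolled deadline — 54 months after 2018-12-24 — is 2023-06-24.
The written tolling agreement from 2022-08-13 to 2023-02-19 tolled the period for 190 days, extending the deadline to 2023-12-31.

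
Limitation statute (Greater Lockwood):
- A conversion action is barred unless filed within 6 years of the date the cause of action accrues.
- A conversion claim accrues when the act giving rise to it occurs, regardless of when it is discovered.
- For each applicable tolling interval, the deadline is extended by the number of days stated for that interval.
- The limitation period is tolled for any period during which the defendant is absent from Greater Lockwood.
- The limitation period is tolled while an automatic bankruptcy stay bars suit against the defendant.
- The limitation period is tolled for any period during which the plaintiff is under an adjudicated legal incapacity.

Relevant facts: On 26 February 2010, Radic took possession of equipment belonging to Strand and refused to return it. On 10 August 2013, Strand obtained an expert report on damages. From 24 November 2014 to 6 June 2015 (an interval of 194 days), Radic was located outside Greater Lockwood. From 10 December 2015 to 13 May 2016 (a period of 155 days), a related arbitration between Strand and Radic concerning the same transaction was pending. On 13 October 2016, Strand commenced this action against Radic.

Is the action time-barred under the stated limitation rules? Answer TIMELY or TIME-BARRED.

TIME-BARRED

The claim accrued on 26 February 2010, when the wrongful act occurred.
Adding the 6 years base period to 26 February 2010 gives a deadline of 26 February 2016, before any tolling.
The defendant's absence from the jurisdiction from 24 November 2014 to 6 June 2015 tolled the period for 194 days, extending the deadline to 7 September 2016.
No stated provision tolls the period for a pending arbitration, so the interval from 10 December 2015 to 13 May 2016 has no effect on the deadline.
None of the other events listed affects the running of the period under the stated rules.
Filing on 13 October 2016 missed the 7 September 2016 deadline — the action is time-barred.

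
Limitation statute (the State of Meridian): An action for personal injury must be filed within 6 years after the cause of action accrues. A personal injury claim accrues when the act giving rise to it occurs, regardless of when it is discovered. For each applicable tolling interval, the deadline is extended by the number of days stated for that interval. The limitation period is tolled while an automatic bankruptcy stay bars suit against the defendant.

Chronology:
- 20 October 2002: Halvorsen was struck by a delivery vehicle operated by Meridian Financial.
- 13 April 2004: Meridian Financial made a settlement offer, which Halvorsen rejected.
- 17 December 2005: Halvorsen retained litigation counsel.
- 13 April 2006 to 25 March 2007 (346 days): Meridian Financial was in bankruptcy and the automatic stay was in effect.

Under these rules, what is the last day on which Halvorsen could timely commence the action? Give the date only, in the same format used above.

1 October 2009

The cause of action accrued on 20 October 2002, the date of the act.
The untolled deadline — 6 years after 20 October 2002 — is 20 October 2008.
The period was tolled for 346 days by the automatic bankruptcy stay (13 April 2006 to 25 March 2007), pushing the deadline to 1 October 2009.
None of the other events listed affects the running of the period under the stated rules.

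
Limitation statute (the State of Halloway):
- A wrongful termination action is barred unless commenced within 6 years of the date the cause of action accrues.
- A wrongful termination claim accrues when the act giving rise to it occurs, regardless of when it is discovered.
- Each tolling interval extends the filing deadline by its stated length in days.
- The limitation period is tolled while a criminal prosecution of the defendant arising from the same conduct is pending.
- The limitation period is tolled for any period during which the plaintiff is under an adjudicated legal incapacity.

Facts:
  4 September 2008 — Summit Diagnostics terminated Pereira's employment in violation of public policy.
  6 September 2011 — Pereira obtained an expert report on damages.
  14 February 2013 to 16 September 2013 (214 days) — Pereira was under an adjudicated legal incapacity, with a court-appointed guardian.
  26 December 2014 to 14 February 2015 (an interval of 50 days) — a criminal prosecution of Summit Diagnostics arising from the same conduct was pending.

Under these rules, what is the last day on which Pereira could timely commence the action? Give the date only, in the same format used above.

26 May 2015

The limitation period began to run on 4 September 2008.
The untolled deadline — 6 years after 4 September 2008 — is 4 September 2014.
The plaintiff's legal incapacity from 14 February 2013 to 16 September 2013 tolled the period for 214 days, extending the deadline to 6 April 2015.
The pending criminal prosecution from 26 December 2014 to 14 February 2015 tolled the period for 50 days, extending the deadline to 26 May 2015.
The other events in the timeline have no effect on the limitation period under the stated rules.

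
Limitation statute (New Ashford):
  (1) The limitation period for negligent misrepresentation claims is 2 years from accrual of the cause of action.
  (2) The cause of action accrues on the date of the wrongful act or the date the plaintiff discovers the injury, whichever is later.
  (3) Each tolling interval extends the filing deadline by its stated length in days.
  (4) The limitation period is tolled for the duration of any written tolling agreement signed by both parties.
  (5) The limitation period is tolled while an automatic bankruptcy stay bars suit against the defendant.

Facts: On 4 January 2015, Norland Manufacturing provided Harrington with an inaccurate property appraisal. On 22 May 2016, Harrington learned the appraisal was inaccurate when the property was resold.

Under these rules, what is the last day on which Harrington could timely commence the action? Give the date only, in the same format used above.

Taking the later of the act (4 January 2015) and discovery (22 May 2016), the claim accrued on 22 May 2016.
The untolled deadline — 2 years after 22 May 2016 — is 22 May 2018.

22 May 2018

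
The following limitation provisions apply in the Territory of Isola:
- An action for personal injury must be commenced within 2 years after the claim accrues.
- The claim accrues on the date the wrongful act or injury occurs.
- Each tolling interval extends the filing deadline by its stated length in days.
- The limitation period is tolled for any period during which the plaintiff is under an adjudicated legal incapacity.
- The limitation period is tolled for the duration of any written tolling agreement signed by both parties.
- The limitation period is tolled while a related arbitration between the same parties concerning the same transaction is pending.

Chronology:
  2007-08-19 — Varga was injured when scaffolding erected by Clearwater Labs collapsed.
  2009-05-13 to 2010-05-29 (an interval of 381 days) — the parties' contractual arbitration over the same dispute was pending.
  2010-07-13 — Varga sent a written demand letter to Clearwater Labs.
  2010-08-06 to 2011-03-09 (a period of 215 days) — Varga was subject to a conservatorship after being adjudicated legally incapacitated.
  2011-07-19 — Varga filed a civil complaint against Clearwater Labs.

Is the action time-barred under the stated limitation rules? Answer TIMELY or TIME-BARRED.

TIME-BARRED

The limitation period began to run on 2007-08-19.
2 years from 2007-08-19 is 2009-08-19.
Because the pending related arbitration ran from 2009-05-13 to 2010-05-29, the deadline is extended by 381 days to 2010-09-04.
The period was tolled for 215 days by the plaintiff's legal incapacity (2010-08-06 to 2011-03-09), pushing the deadline to 2011-04-07.
Nothing else in the chronology tolls or restarts the period.
Varga filed on 2011-07-19, after the 2011-04-07 deadline, so the action is time-barred.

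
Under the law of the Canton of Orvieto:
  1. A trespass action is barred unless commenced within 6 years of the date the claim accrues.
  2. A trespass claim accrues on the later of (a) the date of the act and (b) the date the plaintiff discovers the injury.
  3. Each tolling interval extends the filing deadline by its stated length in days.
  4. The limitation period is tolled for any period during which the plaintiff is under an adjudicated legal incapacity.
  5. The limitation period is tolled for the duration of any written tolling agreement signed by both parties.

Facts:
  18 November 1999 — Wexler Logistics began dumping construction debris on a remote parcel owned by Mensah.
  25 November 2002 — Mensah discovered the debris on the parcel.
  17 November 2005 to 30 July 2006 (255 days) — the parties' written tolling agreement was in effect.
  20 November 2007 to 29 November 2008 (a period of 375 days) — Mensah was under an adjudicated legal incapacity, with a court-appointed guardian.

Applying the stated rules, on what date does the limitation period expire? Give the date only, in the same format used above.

Taking the later of the act (18 November 1999) and discovery (25 November 2002), the claim accrued on 25 November 2002.
6 years from 25 November 2002 is 25 November 2008.
Because the written tolling agreement ran from 17 November 2005 to 30 July 2006, the deadline is extended by 255 days to 7 August 2009.
Because the plaintiff's legal incapacity ran from 20 November 2007 to 29 November 2008, the deadline is extended by 375 days to 17 August 2010.

17 August 2010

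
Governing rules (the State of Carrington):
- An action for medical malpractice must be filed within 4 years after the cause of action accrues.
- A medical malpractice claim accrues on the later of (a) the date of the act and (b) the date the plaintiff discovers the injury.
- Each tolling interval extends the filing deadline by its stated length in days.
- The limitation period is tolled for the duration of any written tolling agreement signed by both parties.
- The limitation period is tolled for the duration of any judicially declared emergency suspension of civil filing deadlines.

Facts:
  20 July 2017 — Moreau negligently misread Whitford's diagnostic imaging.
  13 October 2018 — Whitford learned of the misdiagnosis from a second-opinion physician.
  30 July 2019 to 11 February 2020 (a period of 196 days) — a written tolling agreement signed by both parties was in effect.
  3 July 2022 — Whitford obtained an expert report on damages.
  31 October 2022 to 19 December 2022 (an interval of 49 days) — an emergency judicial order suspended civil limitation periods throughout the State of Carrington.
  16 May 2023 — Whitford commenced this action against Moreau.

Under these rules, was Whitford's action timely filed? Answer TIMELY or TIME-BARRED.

TIMELY

The claim accrued on 13 October 2018 — the later of the 20 July 2017 act and the 13 October 2018 discovery.
The untolled deadline — 4 years after 13 October 2018 — is 13 October 2022.
Because the written tolling agreement ran from 30 July 2019 to 11 February 2020, the deadline is extended by 196 days to 27 April 2023.
The emergency suspension of filing deadlines from 31 October 2022 to 19 December 2022 tolled the period for 49 days, extending the deadline to 15 June 2023.
Nothing else in the chronology tolls or restarts the period.
Whitford filed on 16 May 2023, before the 15 June 2023 deadline, so the action is timely.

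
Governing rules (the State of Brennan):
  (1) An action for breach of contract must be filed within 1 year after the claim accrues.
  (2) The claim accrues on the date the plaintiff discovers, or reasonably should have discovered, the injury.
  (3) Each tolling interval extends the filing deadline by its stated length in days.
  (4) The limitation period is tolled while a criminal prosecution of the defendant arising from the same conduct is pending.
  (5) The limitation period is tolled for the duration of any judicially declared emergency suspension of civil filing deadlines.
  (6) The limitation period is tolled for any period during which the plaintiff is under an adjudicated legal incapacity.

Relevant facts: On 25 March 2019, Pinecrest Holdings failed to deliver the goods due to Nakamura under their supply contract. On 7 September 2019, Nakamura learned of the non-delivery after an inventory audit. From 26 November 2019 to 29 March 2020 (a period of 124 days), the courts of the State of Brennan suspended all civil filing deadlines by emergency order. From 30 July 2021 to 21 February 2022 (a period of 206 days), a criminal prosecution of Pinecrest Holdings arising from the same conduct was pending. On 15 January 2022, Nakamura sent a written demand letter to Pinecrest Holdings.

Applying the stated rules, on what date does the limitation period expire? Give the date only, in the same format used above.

9 January 2021

The claim did not accrue until Nakamura discovered the injury on 7 September 2019; the 25 March 2019 act date does not start the clock under the stated rule.
1 year from 7 September 2019 is 7 September 2020.
Because the emergency suspension of filing deadlines ran from 26 November 2019 to 29 March 2020, the deadline is extended by 124 days to 9 January 2021.
The pending criminal prosecution from 30 July 2021 to 21 February 2022 began after the period had already run on 9 January 2021, so it has no tolling effect.
The other events in the timeline have no effect on the limitation period under the stated rules.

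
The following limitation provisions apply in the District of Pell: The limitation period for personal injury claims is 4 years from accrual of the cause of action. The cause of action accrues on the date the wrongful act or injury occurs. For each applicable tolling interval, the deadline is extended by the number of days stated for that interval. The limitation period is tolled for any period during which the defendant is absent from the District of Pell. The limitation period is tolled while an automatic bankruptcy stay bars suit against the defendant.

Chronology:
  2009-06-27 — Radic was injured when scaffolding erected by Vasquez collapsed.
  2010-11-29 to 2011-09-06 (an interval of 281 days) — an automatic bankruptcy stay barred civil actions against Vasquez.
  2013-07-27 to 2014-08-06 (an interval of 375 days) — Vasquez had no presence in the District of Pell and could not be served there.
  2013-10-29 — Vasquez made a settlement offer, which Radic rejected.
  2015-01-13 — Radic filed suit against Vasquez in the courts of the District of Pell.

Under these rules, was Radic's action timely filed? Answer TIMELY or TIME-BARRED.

The limitation period began to run on 2009-06-27.
The untolled deadline — 4 years after 2009-06-27 — is 2013-06-27.
The automatic bankruptcy stay from 2010-11-29 to 2011-09-06 tolled the period for 281 days, extending the deadline to 2014-04-04.
Because the defendant's absence from the jurisdiction ran from 2013-07-27 to 2014-08-06, the deadline is extended by 375 days to 2015-04-14.
The other events in the timeline have no effect on the limitation period under the stated rules.
The 2015-01-13 filing precedes the 2015-04-14 deadline; the claim is timely.

TIMELY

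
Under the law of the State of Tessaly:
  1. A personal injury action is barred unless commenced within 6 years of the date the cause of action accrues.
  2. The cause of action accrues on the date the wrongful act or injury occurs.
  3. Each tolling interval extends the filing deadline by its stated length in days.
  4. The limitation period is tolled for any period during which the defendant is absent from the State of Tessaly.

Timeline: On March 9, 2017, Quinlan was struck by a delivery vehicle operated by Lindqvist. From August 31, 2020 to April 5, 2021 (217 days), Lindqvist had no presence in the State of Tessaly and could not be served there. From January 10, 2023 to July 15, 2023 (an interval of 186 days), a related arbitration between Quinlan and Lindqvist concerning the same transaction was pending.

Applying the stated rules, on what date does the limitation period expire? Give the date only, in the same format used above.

October 12, 2023

The cause of action accrued on March 9, 2017, the date of the act.
Adding the 6 years base period to March 9, 2017 gives a deadline of March 9, 2023, before any tolling.
The defendant's absence from the jurisdiction from August 31, 2020 to April 5, 2021 tolled the period for 217 days, extending the deadline to October 12, 2023.
The pending related arbitration from January 10, 2023 to July 15, 2023 does not toll the period, because no stated rule makes a pending arbitration a tolling event.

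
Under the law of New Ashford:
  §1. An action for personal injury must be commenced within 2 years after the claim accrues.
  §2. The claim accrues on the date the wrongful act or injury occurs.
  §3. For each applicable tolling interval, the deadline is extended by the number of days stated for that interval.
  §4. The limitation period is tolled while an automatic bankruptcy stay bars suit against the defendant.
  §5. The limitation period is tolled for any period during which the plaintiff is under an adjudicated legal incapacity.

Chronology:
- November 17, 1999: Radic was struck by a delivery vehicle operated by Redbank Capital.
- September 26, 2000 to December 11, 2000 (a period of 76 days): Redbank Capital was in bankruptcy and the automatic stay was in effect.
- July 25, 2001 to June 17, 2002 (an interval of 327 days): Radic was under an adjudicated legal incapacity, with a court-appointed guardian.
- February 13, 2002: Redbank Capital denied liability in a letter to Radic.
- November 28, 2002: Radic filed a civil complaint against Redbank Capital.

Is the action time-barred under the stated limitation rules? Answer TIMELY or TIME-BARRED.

The claim accrued on November 17, 1999, the date of the act.
Adding the 2 years base period to November 17, 1999 gives a deadline of November 17, 2001, before any tolling.
The automatic bankruptcy stay from September 26, 2000 to December 11, 2000 tolled the period for 76 days, extending the deadline to February 1, 2002.
The plaintiff's legal incapacity from July 25, 2001 to June 17, 2002 tolled the period for 327 days, extending the deadline to December 25, 2002.
None of the other events listed affects the running of the period under the stated rules.
The November 28, 2002 filing precedes the December 25, 2002 deadline; the claim is timely.

TIMELY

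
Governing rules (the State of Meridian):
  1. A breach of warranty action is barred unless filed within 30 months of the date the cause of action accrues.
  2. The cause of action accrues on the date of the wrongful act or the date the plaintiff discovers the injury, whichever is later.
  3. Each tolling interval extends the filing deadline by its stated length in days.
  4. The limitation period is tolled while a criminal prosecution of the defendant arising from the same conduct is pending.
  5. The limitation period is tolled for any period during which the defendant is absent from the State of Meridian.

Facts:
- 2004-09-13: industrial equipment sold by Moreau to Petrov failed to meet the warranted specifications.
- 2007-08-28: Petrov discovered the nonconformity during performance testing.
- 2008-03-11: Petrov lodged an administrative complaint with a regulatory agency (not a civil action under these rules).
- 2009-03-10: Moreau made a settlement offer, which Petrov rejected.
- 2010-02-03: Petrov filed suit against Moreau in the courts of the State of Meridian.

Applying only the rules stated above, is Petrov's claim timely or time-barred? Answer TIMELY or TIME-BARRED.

TIMELY

Taking the later of the act (2004-09-13) and discovery (2007-08-28), the claim accrued on 2007-08-28.
30 months from 2007-08-28 is 2010-02-28.
The other events in the timeline have no effect on the limitation period under the stated rules.
Filing on 2010-02-03 beat the 2010-02-28 deadline — the action is timely.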